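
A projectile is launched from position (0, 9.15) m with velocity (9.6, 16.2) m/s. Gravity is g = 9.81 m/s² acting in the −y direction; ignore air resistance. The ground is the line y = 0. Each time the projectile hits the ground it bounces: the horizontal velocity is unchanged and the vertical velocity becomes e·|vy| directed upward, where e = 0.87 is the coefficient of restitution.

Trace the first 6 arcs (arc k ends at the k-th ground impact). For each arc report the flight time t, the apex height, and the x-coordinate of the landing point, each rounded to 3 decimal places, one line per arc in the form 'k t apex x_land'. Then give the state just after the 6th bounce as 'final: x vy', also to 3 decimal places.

1 3.794 22.526 36.426
2 3.729 17.050 72.223
3 3.244 12.905 103.366
4 2.822 9.768 130.461
5 2.455 7.393 154.033
6 2.136 5.596 174.541
final: 174.541 9.116

Arc 1: start y=9.150, vy=16.200 → t=3.794, apex=22.526, x_land=36.426, impact vy=-21.023
  bounce: vy ← 0.87·21.023 = 18.290
Arc 2: start y=0.000, vy=18.290 → t=3.729, apex=17.050, x_land=72.223, impact vy=-18.290
  bounce: vy ← 0.87·18.290 = 15.912
Arc 3: start y=0.000, vy=15.912 → t=3.244, apex=12.905, x_land=103.366, impact vy=-15.912
  bounce: vy ← 0.87·15.912 = 13.844
Arc 4: start y=0.000, vy=13.844 → t=2.822, apex=9.768, x_land=130.461, impact vy=-13.844
  bounce: vy ← 0.87·13.844 = 12.044
Arc 5: start y=0.000, vy=12.044 → t=2.455, apex=7.393, x_land=154.033, impact vy=-12.044
  bounce: vy ← 0.87·12.044 = 10.478
Arc 6: start y=0.000, vy=10.478 → t=2.136, apex=5.596, x_land=174.541, impact vy=-10.478
  bounce: vy ← 0.87·10.478 = 9.116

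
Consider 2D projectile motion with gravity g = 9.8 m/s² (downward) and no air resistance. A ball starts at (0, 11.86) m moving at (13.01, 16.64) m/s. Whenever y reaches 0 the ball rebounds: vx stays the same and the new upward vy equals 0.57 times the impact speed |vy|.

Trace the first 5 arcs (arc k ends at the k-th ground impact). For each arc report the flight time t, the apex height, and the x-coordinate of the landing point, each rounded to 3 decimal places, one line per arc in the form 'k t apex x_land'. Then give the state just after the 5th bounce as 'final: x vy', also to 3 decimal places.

1 4.001 25.987 52.052
2 2.625 8.443 86.207
3 1.496 2.743 105.676
4 0.853 0.891 116.773
5 0.486 0.290 123.098
final: 123.098 1.358

Arc 1: start y=11.860, vy=16.640 → t=4.001, apex=25.987, x_land=52.052, impact vy=-22.569
  bounce: vy ← 0.57·22.569 = 12.864
Arc 2: start y=0.000, vy=12.864 → t=2.625, apex=8.443, x_land=86.207, impact vy=-12.864
  bounce: vy ← 0.57·12.864 = 7.333
Arc 3: start y=0.000, vy=7.333 → t=1.496, apex=2.743, x_land=105.676, impact vy=-7.333
  bounce: vy ← 0.57·7.333 = 4.180
Arc 4: start y=0.000, vy=4.180 → t=0.853, apex=0.891, x_land=116.773, impact vy=-4.180
  bounce: vy ← 0.57·4.180 = 2.382
Arc 5: start y=0.000, vy=2.382 → t=0.486, apex=0.290, x_land=123.098, impact vy=-2.382
  bounce: vy ← 0.57·2.382 = 1.358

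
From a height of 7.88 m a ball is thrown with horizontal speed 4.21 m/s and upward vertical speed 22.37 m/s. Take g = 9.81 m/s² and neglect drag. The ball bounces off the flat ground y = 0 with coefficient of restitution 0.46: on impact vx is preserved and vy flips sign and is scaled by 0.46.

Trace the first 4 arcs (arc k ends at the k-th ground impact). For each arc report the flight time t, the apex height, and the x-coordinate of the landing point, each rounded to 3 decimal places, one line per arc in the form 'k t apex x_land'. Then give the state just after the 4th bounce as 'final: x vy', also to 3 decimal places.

Arc 1: start y=7.880, vy=22.370 → t=4.889, apex=33.385, x_land=20.584, impact vy=-25.593
  bounce: vy ← 0.46·25.593 = 11.773
Arc 2: start y=0.000, vy=11.773 → t=2.400, apex=7.064, x_land=30.689, impact vy=-11.773
  bounce: vy ← 0.46·11.773 = 5.416
Arc 3: start y=0.000, vy=5.416 → t=1.104, apex=1.495, x_land=35.337, impact vy=-5.416
  bounce: vy ← 0.46·5.416 = 2.491
Arc 4: start y=0.000, vy=2.491 → t=0.508, apex=0.316, x_land=37.475, impact vy=-2.491
  bounce: vy ← 0.46·2.491 = 1.146

1 4.889 33.385 20.584
2 2.400 7.064 30.689
3 1.104 1.495 35.337
4 0.508 0.316 37.475
final: 37.475 1.146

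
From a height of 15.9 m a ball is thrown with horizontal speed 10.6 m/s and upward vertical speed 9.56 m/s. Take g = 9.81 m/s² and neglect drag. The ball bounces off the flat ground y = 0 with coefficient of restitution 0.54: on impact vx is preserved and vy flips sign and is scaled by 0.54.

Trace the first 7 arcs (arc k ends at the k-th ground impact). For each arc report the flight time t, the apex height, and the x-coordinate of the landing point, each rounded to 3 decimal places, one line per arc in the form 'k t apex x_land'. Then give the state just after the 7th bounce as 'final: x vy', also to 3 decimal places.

1 3.022 20.558 32.031
2 2.211 5.995 55.468
3 1.194 1.748 68.124
4 0.645 0.510 74.958
5 0.348 0.149 78.649
6 0.188 0.043 80.641
7 0.102 0.013 81.718
final: 81.718 0.269

Arc 1: start y=15.900, vy=9.560 → t=3.022, apex=20.558, x_land=32.031, impact vy=-20.084
  bounce: vy ← 0.54·20.084 = 10.845
Arc 2: start y=0.000, vy=10.845 → t=2.211, apex=5.995, x_land=55.468, impact vy=-10.845
  bounce: vy ← 0.54·10.845 = 5.856
Arc 3: start y=0.000, vy=5.856 → t=1.194, apex=1.748, x_land=68.124, impact vy=-5.856
  bounce: vy ← 0.54·5.856 = 3.162
Arc 4: start y=0.000, vy=3.162 → t=0.645, apex=0.510, x_land=74.958, impact vy=-3.162
  bounce: vy ← 0.54·3.162 = 1.708
Arc 5: start y=0.000, vy=1.708 → t=0.348, apex=0.149, x_land=78.649, impact vy=-1.708
  bounce: vy ← 0.54·1.708 = 0.922
Arc 6: start y=0.000, vy=0.922 → t=0.188, apex=0.043, x_land=80.641, impact vy=-0.922
  bounce: vy ← 0.54·0.922 = 0.498
Arc 7: start y=0.000, vy=0.498 → t=0.102, apex=0.013, x_land=81.718, impact vy=-0.498
  bounce: vy ← 0.54·0.498 = 0.269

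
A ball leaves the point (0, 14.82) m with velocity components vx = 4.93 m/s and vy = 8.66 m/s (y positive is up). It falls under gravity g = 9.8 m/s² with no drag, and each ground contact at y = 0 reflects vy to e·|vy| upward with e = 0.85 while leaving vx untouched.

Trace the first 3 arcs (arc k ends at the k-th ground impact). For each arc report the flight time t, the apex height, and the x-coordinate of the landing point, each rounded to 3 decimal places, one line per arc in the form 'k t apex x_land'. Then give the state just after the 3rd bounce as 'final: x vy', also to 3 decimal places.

1 2.834 18.646 13.974
2 3.316 13.472 30.323
3 2.819 9.733 44.219
final: 44.219 11.740

Arc 1: start y=14.820, vy=8.660 → t=2.834, apex=18.646, x_land=13.974, impact vy=-19.117
  bounce: vy ← 0.85·19.117 = 16.250
Arc 2: start y=0.000, vy=16.250 → t=3.316, apex=13.472, x_land=30.323, impact vy=-16.250
  bounce: vy ← 0.85·16.250 = 13.812
Arc 3: start y=0.000, vy=13.812 → t=2.819, apex=9.733, x_land=44.219, impact vy=-13.812
  bounce: vy ← 0.85·13.812 = 11.740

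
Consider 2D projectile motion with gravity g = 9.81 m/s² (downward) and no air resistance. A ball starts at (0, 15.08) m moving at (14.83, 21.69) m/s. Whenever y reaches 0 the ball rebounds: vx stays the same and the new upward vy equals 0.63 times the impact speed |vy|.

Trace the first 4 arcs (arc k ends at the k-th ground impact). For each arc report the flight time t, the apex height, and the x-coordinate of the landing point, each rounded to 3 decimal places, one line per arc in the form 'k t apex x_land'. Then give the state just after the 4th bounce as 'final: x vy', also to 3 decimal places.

Arc 1: start y=15.080, vy=21.690 → t=5.033, apex=39.058, x_land=74.638, impact vy=-27.683
  bounce: vy ← 0.63·27.683 = 17.440
Arc 2: start y=0.000, vy=17.440 → t=3.556, apex=15.502, x_land=127.367, impact vy=-17.440
  bounce: vy ← 0.63·17.440 = 10.987
Arc 3: start y=0.000, vy=10.987 → t=2.240, apex=6.153, x_land=160.586, impact vy=-10.987
  bounce: vy ← 0.63·10.987 = 6.922
Arc 4: start y=0.000, vy=6.922 → t=1.411, apex=2.442, x_land=181.514, impact vy=-6.922
  bounce: vy ← 0.63·6.922 = 4.361

1 5.033 39.058 74.638
2 3.556 15.502 127.367
3 2.240 6.153 160.586
4 1.411 2.442 181.514
final: 181.514 4.361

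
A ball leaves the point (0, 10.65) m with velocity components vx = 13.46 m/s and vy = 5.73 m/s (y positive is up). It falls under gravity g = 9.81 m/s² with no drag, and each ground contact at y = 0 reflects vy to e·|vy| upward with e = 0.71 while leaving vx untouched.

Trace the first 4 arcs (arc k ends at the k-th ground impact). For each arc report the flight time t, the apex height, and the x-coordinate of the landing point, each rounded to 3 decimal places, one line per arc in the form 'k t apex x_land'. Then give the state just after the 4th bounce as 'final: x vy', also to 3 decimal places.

1 2.169 12.323 29.197
2 2.251 6.212 59.493
3 1.598 3.132 81.002
4 1.135 1.579 96.274
final: 96.274 3.951

Arc 1: start y=10.650, vy=5.730 → t=2.169, apex=12.323, x_land=29.197, impact vy=-15.549
  bounce: vy ← 0.71·15.549 = 11.040
Arc 2: start y=0.000, vy=11.040 → t=2.251, apex=6.212, x_land=59.493, impact vy=-11.040
  bounce: vy ← 0.71·11.040 = 7.838
Arc 3: start y=0.000, vy=7.838 → t=1.598, apex=3.132, x_land=81.002, impact vy=-7.838
  bounce: vy ← 0.71·7.838 = 5.565
Arc 4: start y=0.000, vy=5.565 → t=1.135, apex=1.579, x_land=96.274, impact vy=-5.565
  bounce: vy ← 0.71·5.565 = 3.951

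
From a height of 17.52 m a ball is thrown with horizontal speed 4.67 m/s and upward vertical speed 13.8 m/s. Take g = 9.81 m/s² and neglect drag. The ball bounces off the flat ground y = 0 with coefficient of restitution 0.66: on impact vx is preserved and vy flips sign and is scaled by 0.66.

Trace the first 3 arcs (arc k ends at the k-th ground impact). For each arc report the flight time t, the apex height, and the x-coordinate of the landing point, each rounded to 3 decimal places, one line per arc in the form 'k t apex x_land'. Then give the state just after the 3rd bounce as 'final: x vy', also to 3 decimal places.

1 3.763 27.226 17.572
2 3.110 11.860 32.095
3 2.053 5.166 41.681
final: 41.681 6.645

Arc 1: start y=17.520, vy=13.800 → t=3.763, apex=27.226, x_land=17.572, impact vy=-23.112
  bounce: vy ← 0.66·23.112 = 15.254
Arc 2: start y=0.000, vy=15.254 → t=3.110, apex=11.860, x_land=32.095, impact vy=-15.254
  bounce: vy ← 0.66·15.254 = 10.068
Arc 3: start y=0.000, vy=10.068 → t=2.053, apex=5.166, x_land=41.681, impact vy=-10.068
  bounce: vy ← 0.66·10.068 = 6.645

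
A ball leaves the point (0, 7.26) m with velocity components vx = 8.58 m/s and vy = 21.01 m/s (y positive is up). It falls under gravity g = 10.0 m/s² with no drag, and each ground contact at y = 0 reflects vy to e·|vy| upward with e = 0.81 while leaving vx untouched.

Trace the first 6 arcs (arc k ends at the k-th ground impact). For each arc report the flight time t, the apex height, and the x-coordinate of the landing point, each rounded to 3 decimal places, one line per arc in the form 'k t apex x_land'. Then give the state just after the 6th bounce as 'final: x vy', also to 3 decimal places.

Arc 1: start y=7.260, vy=21.010 → t=4.523, apex=29.331, x_land=38.808, impact vy=-24.220
  bounce: vy ← 0.81·24.220 = 19.618
Arc 2: start y=0.000, vy=19.618 → t=3.924, apex=19.244, x_land=72.473, impact vy=-19.618
  bounce: vy ← 0.81·19.618 = 15.891
Arc 3: start y=0.000, vy=15.891 → t=3.178, apex=12.626, x_land=99.741, impact vy=-15.891
  bounce: vy ← 0.81·15.891 = 12.872
Arc 4: start y=0.000, vy=12.872 → t=2.574, apex=8.284, x_land=121.829, impact vy=-12.872
  bounce: vy ← 0.81·12.872 = 10.426
Arc 5: start y=0.000, vy=10.426 → t=2.085, apex=5.435, x_land=139.720, impact vy=-10.426
  bounce: vy ← 0.81·10.426 = 8.445
Arc 6: start y=0.000, vy=8.445 → t=1.689, apex=3.566, x_land=154.212, impact vy=-8.445
  bounce: vy ← 0.81·8.445 = 6.841

1 4.523 29.331 38.808
2 3.924 19.244 72.473
3 3.178 12.626 99.741
4 2.574 8.284 121.829
5 2.085 5.435 139.720
6 1.689 3.566 154.212
final: 154.212 6.841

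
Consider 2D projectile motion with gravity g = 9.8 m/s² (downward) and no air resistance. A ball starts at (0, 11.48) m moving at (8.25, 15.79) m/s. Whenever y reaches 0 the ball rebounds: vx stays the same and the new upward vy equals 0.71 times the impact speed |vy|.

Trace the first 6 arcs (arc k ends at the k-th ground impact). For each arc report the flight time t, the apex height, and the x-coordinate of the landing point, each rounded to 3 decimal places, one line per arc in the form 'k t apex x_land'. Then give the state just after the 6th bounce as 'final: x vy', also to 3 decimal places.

Arc 1: start y=11.480, vy=15.790 → t=3.834, apex=24.201, x_land=31.627, impact vy=-21.779
  bounce: vy ← 0.71·21.779 = 15.463
Arc 2: start y=0.000, vy=15.463 → t=3.156, apex=12.200, x_land=57.662, impact vy=-15.463
  bounce: vy ← 0.71·15.463 = 10.979
Arc 3: start y=0.000, vy=10.979 → t=2.241, apex=6.150, x_land=76.147, impact vy=-10.979
  bounce: vy ← 0.71·10.979 = 7.795
Arc 4: start y=0.000, vy=7.795 → t=1.591, apex=3.100, x_land=89.271, impact vy=-7.795
  bounce: vy ← 0.71·7.795 = 5.534
Arc 5: start y=0.000, vy=5.534 → t=1.129, apex=1.563, x_land=98.589, impact vy=-5.534
  bounce: vy ← 0.71·5.534 = 3.929
Arc 6: start y=0.000, vy=3.929 → t=0.802, apex=0.788, x_land=105.205, impact vy=-3.929
  bounce: vy ← 0.71·3.929 = 2.790

1 3.834 24.201 31.627
2 3.156 12.200 57.662
3 2.241 6.150 76.147
4 1.591 3.100 89.271
5 1.129 1.563 98.589
6 0.802 0.788 105.205
final: 105.205 2.790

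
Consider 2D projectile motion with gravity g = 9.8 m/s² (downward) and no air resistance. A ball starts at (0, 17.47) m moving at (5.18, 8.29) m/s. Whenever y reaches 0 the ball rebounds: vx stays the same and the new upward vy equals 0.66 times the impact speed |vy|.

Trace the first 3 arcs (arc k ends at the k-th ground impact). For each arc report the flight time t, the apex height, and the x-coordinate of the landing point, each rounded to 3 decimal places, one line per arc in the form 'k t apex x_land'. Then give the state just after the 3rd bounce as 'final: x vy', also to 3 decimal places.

Arc 1: start y=17.470, vy=8.290 → t=2.915, apex=20.976, x_land=15.099, impact vy=-20.276
  bounce: vy ← 0.66·20.276 = 13.382
Arc 2: start y=0.000, vy=13.382 → t=2.731, apex=9.137, x_land=29.247, impact vy=-13.382
  bounce: vy ← 0.66·13.382 = 8.832
Arc 3: start y=0.000, vy=8.832 → t=1.803, apex=3.980, x_land=38.584, impact vy=-8.832
  bounce: vy ← 0.66·8.832 = 5.829

1 2.915 20.976 15.099
2 2.731 9.137 29.247
3 1.803 3.980 38.584
final: 38.584 5.829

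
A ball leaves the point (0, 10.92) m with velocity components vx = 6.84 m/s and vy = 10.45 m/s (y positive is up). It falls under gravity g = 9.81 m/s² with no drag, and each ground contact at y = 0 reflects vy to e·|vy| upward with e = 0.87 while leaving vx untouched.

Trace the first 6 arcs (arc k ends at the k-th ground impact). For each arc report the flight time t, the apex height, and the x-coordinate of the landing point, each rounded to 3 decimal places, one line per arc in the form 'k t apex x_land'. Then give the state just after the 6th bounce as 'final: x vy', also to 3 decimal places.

1 2.899 16.486 19.826
2 3.190 12.478 41.645
3 2.775 9.445 60.628
4 2.414 7.149 77.143
5 2.101 5.411 91.511
6 1.828 4.095 104.012
final: 104.012 7.799

Arc 1: start y=10.920, vy=10.450 → t=2.899, apex=16.486, x_land=19.826, impact vy=-17.985
  bounce: vy ← 0.87·17.985 = 15.647
Arc 2: start y=0.000, vy=15.647 → t=3.190, apex=12.478, x_land=41.645, impact vy=-15.647
  bounce: vy ← 0.87·15.647 = 13.613
Arc 3: start y=0.000, vy=13.613 → t=2.775, apex=9.445, x_land=60.628, impact vy=-13.613
  bounce: vy ← 0.87·13.613 = 11.843
Arc 4: start y=0.000, vy=11.843 → t=2.414, apex=7.149, x_land=77.143, impact vy=-11.843
  bounce: vy ← 0.87·11.843 = 10.303
Arc 5: start y=0.000, vy=10.303 → t=2.101, apex=5.411, x_land=91.511, impact vy=-10.303
  bounce: vy ← 0.87·10.303 = 8.964
Arc 6: start y=0.000, vy=8.964 → t=1.828, apex=4.095, x_land=104.012, impact vy=-8.964
  bounce: vy ← 0.87·8.964 = 7.799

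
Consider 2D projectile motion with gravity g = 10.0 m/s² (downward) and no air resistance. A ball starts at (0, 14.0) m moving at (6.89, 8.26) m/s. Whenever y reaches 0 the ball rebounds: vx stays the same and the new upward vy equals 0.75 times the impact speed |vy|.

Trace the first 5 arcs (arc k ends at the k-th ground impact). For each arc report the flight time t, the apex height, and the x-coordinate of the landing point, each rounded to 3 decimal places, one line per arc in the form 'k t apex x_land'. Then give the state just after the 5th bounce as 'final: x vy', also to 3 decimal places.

Arc 1: start y=14.000, vy=8.260 → t=2.692, apex=17.411, x_land=18.548, impact vy=-18.661
  bounce: vy ← 0.75·18.661 = 13.996
Arc 2: start y=0.000, vy=13.996 → t=2.799, apex=9.794, x_land=37.834, impact vy=-13.996
  bounce: vy ← 0.75·13.996 = 10.497
Arc 3: start y=0.000, vy=10.497 → t=2.099, apex=5.509, x_land=52.299, impact vy=-10.497
  bounce: vy ← 0.75·10.497 = 7.873
Arc 4: start y=0.000, vy=7.873 → t=1.575, apex=3.099, x_land=63.147, impact vy=-7.873
  bounce: vy ← 0.75·7.873 = 5.904
Arc 5: start y=0.000, vy=5.904 → t=1.181, apex=1.743, x_land=71.284, impact vy=-5.904
  bounce: vy ← 0.75·5.904 = 4.428

1 2.692 17.411 18.548
2 2.799 9.794 37.834
3 2.099 5.509 52.299
4 1.575 3.099 63.147
5 1.181 1.743 71.284
final: 71.284 4.428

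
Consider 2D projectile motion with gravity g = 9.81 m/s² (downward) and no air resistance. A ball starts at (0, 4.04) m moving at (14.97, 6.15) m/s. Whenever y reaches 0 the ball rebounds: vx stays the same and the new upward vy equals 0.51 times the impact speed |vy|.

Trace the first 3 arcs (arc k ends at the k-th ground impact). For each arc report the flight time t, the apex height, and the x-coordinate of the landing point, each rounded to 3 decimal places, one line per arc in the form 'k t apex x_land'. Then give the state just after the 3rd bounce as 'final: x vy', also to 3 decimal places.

Arc 1: start y=4.040, vy=6.150 → t=1.730, apex=5.968, x_land=25.897, impact vy=-10.821
  bounce: vy ← 0.51·10.821 = 5.519
Arc 2: start y=0.000, vy=5.519 → t=1.125, apex=1.552, x_land=42.740, impact vy=-5.519
  bounce: vy ← 0.51·5.519 = 2.814
Arc 3: start y=0.000, vy=2.814 → t=0.574, apex=0.404, x_land=51.329, impact vy=-2.814
  bounce: vy ← 0.51·2.814 = 1.435

1 1.730 5.968 25.897
2 1.125 1.552 42.740
3 0.574 0.404 51.329
final: 51.329 1.435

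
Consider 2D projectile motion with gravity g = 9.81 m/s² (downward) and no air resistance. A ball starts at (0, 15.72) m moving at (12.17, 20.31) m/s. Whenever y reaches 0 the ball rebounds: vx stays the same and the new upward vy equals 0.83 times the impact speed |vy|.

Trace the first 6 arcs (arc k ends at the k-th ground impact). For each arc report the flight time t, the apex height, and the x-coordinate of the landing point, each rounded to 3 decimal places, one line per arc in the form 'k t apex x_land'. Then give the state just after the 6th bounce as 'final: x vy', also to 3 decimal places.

Arc 1: start y=15.720, vy=20.310 → t=4.807, apex=36.744, x_land=58.505, impact vy=-26.850
  bounce: vy ← 0.83·26.850 = 22.285
Arc 2: start y=0.000, vy=22.285 → t=4.543, apex=25.313, x_land=113.799, impact vy=-22.285
  bounce: vy ← 0.83·22.285 = 18.497
Arc 3: start y=0.000, vy=18.497 → t=3.771, apex=17.438, x_land=159.692, impact vy=-18.497
  bounce: vy ← 0.83·18.497 = 15.352
Arc 4: start y=0.000, vy=15.352 → t=3.130, apex=12.013, x_land=197.784, impact vy=-15.352
  bounce: vy ← 0.83·15.352 = 12.743
Arc 5: start y=0.000, vy=12.743 → t=2.598, apex=8.276, x_land=229.400, impact vy=-12.743
  bounce: vy ← 0.83·12.743 = 10.576
Arc 6: start y=0.000, vy=10.576 → t=2.156, apex=5.701, x_land=255.642, impact vy=-10.576
  bounce: vy ← 0.83·10.576 = 8.778

1 4.807 36.744 58.505
2 4.543 25.313 113.799
3 3.771 17.438 159.692
4 3.130 12.013 197.784
5 2.598 8.276 229.400
6 2.156 5.701 255.642
final: 255.642 8.778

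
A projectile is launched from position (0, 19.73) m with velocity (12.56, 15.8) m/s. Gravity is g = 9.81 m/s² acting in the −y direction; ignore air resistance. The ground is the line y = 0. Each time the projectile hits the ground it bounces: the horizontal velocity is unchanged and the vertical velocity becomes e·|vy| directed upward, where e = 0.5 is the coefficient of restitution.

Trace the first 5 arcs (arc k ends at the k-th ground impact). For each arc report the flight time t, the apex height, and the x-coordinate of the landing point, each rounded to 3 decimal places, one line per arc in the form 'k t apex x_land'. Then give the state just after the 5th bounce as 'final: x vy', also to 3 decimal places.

1 4.183 32.454 52.537
2 2.572 8.113 84.844
3 1.286 2.028 100.998
4 0.643 0.507 109.075
5 0.322 0.127 113.113
final: 113.113 0.789

Arc 1: start y=19.730, vy=15.800 → t=4.183, apex=32.454, x_land=52.537, impact vy=-25.234
  bounce: vy ← 0.5·25.234 = 12.617
Arc 2: start y=0.000, vy=12.617 → t=2.572, apex=8.113, x_land=84.844, impact vy=-12.617
  bounce: vy ← 0.5·12.617 = 6.308
Arc 3: start y=0.000, vy=6.308 → t=1.286, apex=2.028, x_land=100.998, impact vy=-6.308
  bounce: vy ← 0.5·6.308 = 3.154
Arc 4: start y=0.000, vy=3.154 → t=0.643, apex=0.507, x_land=109.075, impact vy=-3.154
  bounce: vy ← 0.5·3.154 = 1.577
Arc 5: start y=0.000, vy=1.577 → t=0.322, apex=0.127, x_land=113.113, impact vy=-1.577
  bounce: vy ← 0.5·1.577 = 0.789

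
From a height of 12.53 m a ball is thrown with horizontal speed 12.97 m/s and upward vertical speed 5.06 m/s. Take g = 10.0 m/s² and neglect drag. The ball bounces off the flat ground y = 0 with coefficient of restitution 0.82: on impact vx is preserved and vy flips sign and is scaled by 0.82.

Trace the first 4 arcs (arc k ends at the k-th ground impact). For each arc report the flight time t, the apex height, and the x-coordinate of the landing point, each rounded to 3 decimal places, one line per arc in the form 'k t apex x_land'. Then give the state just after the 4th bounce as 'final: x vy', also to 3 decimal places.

1 2.168 13.810 28.118
2 2.726 9.286 63.469
3 2.235 6.244 92.456
4 1.833 4.198 116.226
final: 116.226 7.514

Arc 1: start y=12.530, vy=5.060 → t=2.168, apex=13.810, x_land=28.118, impact vy=-16.619
  bounce: vy ← 0.82·16.619 = 13.628
Arc 2: start y=0.000, vy=13.628 → t=2.726, apex=9.286, x_land=63.469, impact vy=-13.628
  bounce: vy ← 0.82·13.628 = 11.175
Arc 3: start y=0.000, vy=11.175 → t=2.235, apex=6.244, x_land=92.456, impact vy=-11.175
  bounce: vy ← 0.82·11.175 = 9.163
Arc 4: start y=0.000, vy=9.163 → t=1.833, apex=4.198, x_land=116.226, impact vy=-9.163
  bounce: vy ← 0.82·9.163 = 7.514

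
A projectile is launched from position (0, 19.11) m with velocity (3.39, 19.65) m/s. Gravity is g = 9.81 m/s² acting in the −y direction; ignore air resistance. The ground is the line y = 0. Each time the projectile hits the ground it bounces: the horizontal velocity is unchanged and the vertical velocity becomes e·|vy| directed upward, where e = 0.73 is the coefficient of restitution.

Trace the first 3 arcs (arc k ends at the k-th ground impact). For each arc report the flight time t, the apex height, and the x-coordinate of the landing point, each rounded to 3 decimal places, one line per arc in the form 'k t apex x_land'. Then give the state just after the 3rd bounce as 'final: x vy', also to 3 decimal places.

1 4.815 38.790 16.324
2 4.106 20.671 30.242
3 2.997 11.016 40.403
final: 40.403 10.732

Arc 1: start y=19.110, vy=19.650 → t=4.815, apex=38.790, x_land=16.324, impact vy=-27.587
  bounce: vy ← 0.73·27.587 = 20.139
Arc 2: start y=0.000, vy=20.139 → t=4.106, apex=20.671, x_land=30.242, impact vy=-20.139
  bounce: vy ← 0.73·20.139 = 14.701
Arc 3: start y=0.000, vy=14.701 → t=2.997, apex=11.016, x_land=40.403, impact vy=-14.701
  bounce: vy ← 0.73·14.701 = 10.732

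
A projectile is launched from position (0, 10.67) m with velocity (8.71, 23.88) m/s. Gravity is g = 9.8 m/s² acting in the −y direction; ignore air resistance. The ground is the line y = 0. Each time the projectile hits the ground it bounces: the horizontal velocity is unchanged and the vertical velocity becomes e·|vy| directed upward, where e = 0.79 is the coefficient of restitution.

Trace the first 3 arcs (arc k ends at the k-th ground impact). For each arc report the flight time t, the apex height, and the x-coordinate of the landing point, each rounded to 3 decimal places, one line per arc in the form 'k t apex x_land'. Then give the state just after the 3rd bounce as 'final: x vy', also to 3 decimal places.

1 5.285 39.765 46.036
2 4.501 24.817 85.240
3 3.556 15.488 116.211
final: 116.211 13.764

Arc 1: start y=10.670, vy=23.880 → t=5.285, apex=39.765, x_land=46.036, impact vy=-27.917
  bounce: vy ← 0.79·27.917 = 22.055
Arc 2: start y=0.000, vy=22.055 → t=4.501, apex=24.817, x_land=85.240, impact vy=-22.055
  bounce: vy ← 0.79·22.055 = 17.423
Arc 3: start y=0.000, vy=17.423 → t=3.556, apex=15.488, x_land=116.211, impact vy=-17.423
  bounce: vy ← 0.79·17.423 = 13.764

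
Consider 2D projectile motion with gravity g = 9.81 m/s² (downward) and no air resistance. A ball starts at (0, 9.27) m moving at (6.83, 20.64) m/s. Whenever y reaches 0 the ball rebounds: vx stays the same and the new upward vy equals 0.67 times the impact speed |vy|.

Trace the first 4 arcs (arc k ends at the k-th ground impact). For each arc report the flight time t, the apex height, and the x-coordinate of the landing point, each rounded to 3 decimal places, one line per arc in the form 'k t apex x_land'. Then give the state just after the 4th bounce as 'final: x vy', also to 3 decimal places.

1 4.617 30.983 31.536
2 3.368 13.908 54.538
3 2.256 6.243 69.949
4 1.512 2.803 80.275
final: 80.275 4.968

Arc 1: start y=9.270, vy=20.640 → t=4.617, apex=30.983, x_land=31.536, impact vy=-24.655
  bounce: vy ← 0.67·24.655 = 16.519
Arc 2: start y=0.000, vy=16.519 → t=3.368, apex=13.908, x_land=54.538, impact vy=-16.519
  bounce: vy ← 0.67·16.519 = 11.068
Arc 3: start y=0.000, vy=11.068 → t=2.256, apex=6.243, x_land=69.949, impact vy=-11.068
  bounce: vy ← 0.67·11.068 = 7.415
Arc 4: start y=0.000, vy=7.415 → t=1.512, apex=2.803, x_land=80.275, impact vy=-7.415
  bounce: vy ← 0.67·7.415 = 4.968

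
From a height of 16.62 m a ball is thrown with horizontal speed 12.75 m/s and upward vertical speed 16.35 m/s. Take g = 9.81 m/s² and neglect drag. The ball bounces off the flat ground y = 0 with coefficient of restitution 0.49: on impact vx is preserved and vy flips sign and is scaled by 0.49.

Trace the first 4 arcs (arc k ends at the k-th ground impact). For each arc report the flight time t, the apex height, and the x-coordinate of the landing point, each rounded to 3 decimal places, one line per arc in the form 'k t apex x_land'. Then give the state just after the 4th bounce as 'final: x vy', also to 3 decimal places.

Arc 1: start y=16.620, vy=16.350 → t=4.150, apex=30.245, x_land=52.910, impact vy=-24.360
  bounce: vy ← 0.49·24.360 = 11.936
Arc 2: start y=0.000, vy=11.936 → t=2.434, apex=7.262, x_land=83.938, impact vy=-11.936
  bounce: vy ← 0.49·11.936 = 5.849
Arc 3: start y=0.000, vy=5.849 → t=1.192, apex=1.744, x_land=99.141, impact vy=-5.849
  bounce: vy ← 0.49·5.849 = 2.866
Arc 4: start y=0.000, vy=2.866 → t=0.584, apex=0.419, x_land=106.591, impact vy=-2.866
  bounce: vy ← 0.49·2.866 = 1.404

1 4.150 30.245 52.910
2 2.434 7.262 83.938
3 1.192 1.744 99.141
4 0.584 0.419 106.591
final: 106.591 1.404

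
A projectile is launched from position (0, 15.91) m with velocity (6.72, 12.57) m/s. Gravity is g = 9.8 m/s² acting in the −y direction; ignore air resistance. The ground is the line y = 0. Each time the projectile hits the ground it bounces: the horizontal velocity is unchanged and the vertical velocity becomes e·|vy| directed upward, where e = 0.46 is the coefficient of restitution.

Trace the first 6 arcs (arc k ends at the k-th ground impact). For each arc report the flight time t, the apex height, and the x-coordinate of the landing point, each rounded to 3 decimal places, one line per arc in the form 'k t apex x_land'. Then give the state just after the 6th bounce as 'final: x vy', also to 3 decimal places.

Arc 1: start y=15.910, vy=12.570 → t=3.494, apex=23.971, x_land=23.483, impact vy=-21.676
  bounce: vy ← 0.46·21.676 = 9.971
Arc 2: start y=0.000, vy=9.971 → t=2.035, apex=5.072, x_land=37.157, impact vy=-9.971
  bounce: vy ← 0.46·9.971 = 4.587
Arc 3: start y=0.000, vy=4.587 → t=0.936, apex=1.073, x_land=43.447, impact vy=-4.587
  bounce: vy ← 0.46·4.587 = 2.110
Arc 4: start y=0.000, vy=2.110 → t=0.431, apex=0.227, x_land=46.341, impact vy=-2.110
  bounce: vy ← 0.46·2.110 = 0.971
Arc 5: start y=0.000, vy=0.971 → t=0.198, apex=0.048, x_land=47.672, impact vy=-0.971
  bounce: vy ← 0.46·0.971 = 0.446
Arc 6: start y=0.000, vy=0.446 → t=0.091, apex=0.010, x_land=48.284, impact vy=-0.446
  bounce: vy ← 0.46·0.446 = 0.205

1 3.494 23.971 23.483
2 2.035 5.072 37.157
3 0.936 1.073 43.447
4 0.431 0.227 46.341
5 0.198 0.048 47.672
6 0.091 0.010 48.284
final: 48.284 0.205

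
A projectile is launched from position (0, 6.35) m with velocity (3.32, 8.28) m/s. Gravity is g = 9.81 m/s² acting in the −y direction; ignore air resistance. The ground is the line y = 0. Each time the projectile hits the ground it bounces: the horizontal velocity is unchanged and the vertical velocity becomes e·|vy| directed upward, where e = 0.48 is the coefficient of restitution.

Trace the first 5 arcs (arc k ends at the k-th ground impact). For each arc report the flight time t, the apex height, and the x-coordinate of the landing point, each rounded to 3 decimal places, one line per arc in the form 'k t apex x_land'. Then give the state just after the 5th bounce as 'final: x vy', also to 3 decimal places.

Arc 1: start y=6.350, vy=8.280 → t=2.261, apex=9.844, x_land=7.506, impact vy=-13.898
  bounce: vy ← 0.48·13.898 = 6.671
Arc 2: start y=0.000, vy=6.671 → t=1.360, apex=2.268, x_land=12.021, impact vy=-6.671
  bounce: vy ← 0.48·6.671 = 3.202
Arc 3: start y=0.000, vy=3.202 → t=0.653, apex=0.523, x_land=14.188, impact vy=-3.202
  bounce: vy ← 0.48·3.202 = 1.537
Arc 4: start y=0.000, vy=1.537 → t=0.313, apex=0.120, x_land=15.228, impact vy=-1.537
  bounce: vy ← 0.48·1.537 = 0.738
Arc 5: start y=0.000, vy=0.738 → t=0.150, apex=0.028, x_land=15.728, impact vy=-0.738
  bounce: vy ← 0.48·0.738 = 0.354

1 2.261 9.844 7.506
2 1.360 2.268 12.021
3 0.653 0.523 14.188
4 0.313 0.120 15.228
5 0.150 0.028 15.728
final: 15.728 0.354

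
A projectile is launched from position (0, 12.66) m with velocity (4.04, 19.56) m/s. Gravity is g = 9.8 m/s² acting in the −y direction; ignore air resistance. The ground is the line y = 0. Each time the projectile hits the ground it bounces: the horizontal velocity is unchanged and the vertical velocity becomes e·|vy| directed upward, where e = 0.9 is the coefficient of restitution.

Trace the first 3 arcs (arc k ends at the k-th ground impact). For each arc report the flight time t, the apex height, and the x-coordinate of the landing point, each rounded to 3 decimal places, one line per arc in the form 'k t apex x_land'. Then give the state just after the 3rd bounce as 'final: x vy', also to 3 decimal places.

1 4.559 32.180 18.417
2 4.613 26.066 37.053
3 4.152 21.113 53.825
final: 53.825 18.308

Arc 1: start y=12.660, vy=19.560 → t=4.559, apex=32.180, x_land=18.417, impact vy=-25.114
  bounce: vy ← 0.9·25.114 = 22.603
Arc 2: start y=0.000, vy=22.603 → t=4.613, apex=26.066, x_land=37.053, impact vy=-22.603
  bounce: vy ← 0.9·22.603 = 20.343
Arc 3: start y=0.000, vy=20.343 → t=4.152, apex=21.113, x_land=53.825, impact vy=-20.343
  bounce: vy ← 0.9·20.343 = 18.308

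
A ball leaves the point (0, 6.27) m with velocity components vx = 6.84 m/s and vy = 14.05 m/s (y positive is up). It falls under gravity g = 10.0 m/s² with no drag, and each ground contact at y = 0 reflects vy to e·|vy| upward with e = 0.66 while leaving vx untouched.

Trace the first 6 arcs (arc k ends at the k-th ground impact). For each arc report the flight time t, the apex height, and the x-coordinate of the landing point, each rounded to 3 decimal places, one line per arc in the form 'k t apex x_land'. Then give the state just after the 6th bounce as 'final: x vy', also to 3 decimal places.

Arc 1: start y=6.270, vy=14.050 → t=3.202, apex=16.140, x_land=21.899, impact vy=-17.967
  bounce: vy ← 0.66·17.967 = 11.858
Arc 2: start y=0.000, vy=11.858 → t=2.372, apex=7.031, x_land=38.121, impact vy=-11.858
  bounce: vy ← 0.66·11.858 = 7.826
Arc 3: start y=0.000, vy=7.826 → t=1.565, apex=3.063, x_land=48.828, impact vy=-7.826
  bounce: vy ← 0.66·7.826 = 5.165
Arc 4: start y=0.000, vy=5.165 → t=1.033, apex=1.334, x_land=55.894, impact vy=-5.165
  bounce: vy ← 0.66·5.165 = 3.409
Arc 5: start y=0.000, vy=3.409 → t=0.682, apex=0.581, x_land=60.557, impact vy=-3.409
  bounce: vy ← 0.66·3.409 = 2.250
Arc 6: start y=0.000, vy=2.250 → t=0.450, apex=0.253, x_land=63.636, impact vy=-2.250
  bounce: vy ← 0.66·2.250 = 1.485

1 3.202 16.140 21.899
2 2.372 7.031 38.121
3 1.565 3.063 48.828
4 1.033 1.334 55.894
5 0.682 0.581 60.557
6 0.450 0.253 63.636
final: 63.636 1.485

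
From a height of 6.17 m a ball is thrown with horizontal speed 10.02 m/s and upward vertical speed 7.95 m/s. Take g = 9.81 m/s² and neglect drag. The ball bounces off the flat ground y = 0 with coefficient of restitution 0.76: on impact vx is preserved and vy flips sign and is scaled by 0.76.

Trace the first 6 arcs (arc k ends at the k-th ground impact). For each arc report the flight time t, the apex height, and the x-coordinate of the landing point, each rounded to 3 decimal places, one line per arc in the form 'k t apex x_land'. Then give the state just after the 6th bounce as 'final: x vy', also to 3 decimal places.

Arc 1: start y=6.170, vy=7.950 → t=2.194, apex=9.391, x_land=21.985, impact vy=-13.574
  bounce: vy ← 0.76·13.574 = 10.316
Arc 2: start y=0.000, vy=10.316 → t=2.103, apex=5.424, x_land=43.059, impact vy=-10.316
  bounce: vy ← 0.76·10.316 = 7.840
Arc 3: start y=0.000, vy=7.840 → t=1.598, apex=3.133, x_land=59.076, impact vy=-7.840
  bounce: vy ← 0.76·7.840 = 5.959
Arc 4: start y=0.000, vy=5.959 → t=1.215, apex=1.810, x_land=71.248, impact vy=-5.959
  bounce: vy ← 0.76·5.959 = 4.529
Arc 5: start y=0.000, vy=4.529 → t=0.923, apex=1.045, x_land=80.500, impact vy=-4.529
  bounce: vy ← 0.76·4.529 = 3.442
Arc 6: start y=0.000, vy=3.442 → t=0.702, apex=0.604, x_land=87.530, impact vy=-3.442
  bounce: vy ← 0.76·3.442 = 2.616

1 2.194 9.391 21.985
2 2.103 5.424 43.059
3 1.598 3.133 59.076
4 1.215 1.810 71.248
5 0.923 1.045 80.500
6 0.702 0.604 87.530
final: 87.530 2.616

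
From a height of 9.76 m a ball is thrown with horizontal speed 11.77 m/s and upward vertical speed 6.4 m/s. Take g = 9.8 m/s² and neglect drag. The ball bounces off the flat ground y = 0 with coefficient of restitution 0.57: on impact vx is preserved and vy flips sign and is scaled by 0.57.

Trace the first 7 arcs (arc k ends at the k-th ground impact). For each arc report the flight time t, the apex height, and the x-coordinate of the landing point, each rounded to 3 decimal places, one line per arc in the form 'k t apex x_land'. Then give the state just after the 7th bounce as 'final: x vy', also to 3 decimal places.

1 2.208 11.850 25.990
2 1.773 3.850 46.856
3 1.011 1.251 58.750
4 0.576 0.406 65.529
5 0.328 0.132 69.393
6 0.187 0.043 71.596
7 0.107 0.014 72.851
final: 72.851 0.298

Arc 1: start y=9.760, vy=6.400 → t=2.208, apex=11.850, x_land=25.990, impact vy=-15.240
  bounce: vy ← 0.57·15.240 = 8.687
Arc 2: start y=0.000, vy=8.687 → t=1.773, apex=3.850, x_land=46.856, impact vy=-8.687
  bounce: vy ← 0.57·8.687 = 4.951
Arc 3: start y=0.000, vy=4.951 → t=1.011, apex=1.251, x_land=58.750, impact vy=-4.951
  bounce: vy ← 0.57·4.951 = 2.822
Arc 4: start y=0.000, vy=2.822 → t=0.576, apex=0.406, x_land=65.529, impact vy=-2.822
  bounce: vy ← 0.57·2.822 = 1.609
Arc 5: start y=0.000, vy=1.609 → t=0.328, apex=0.132, x_land=69.393, impact vy=-1.609
  bounce: vy ← 0.57·1.609 = 0.917
Arc 6: start y=0.000, vy=0.917 → t=0.187, apex=0.043, x_land=71.596, impact vy=-0.917
  bounce: vy ← 0.57·0.917 = 0.523
Arc 7: start y=0.000, vy=0.523 → t=0.107, apex=0.014, x_land=72.851, impact vy=-0.523
  bounce: vy ← 0.57·0.523 = 0.298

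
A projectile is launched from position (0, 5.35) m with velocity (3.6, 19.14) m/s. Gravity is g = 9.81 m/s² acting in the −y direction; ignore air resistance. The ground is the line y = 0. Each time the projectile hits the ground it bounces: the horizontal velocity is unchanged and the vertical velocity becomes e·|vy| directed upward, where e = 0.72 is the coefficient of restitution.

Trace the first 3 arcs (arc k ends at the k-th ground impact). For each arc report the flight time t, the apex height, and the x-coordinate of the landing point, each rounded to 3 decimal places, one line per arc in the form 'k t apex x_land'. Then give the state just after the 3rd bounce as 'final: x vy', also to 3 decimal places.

1 4.164 24.022 14.991
2 3.187 12.453 26.463
3 2.294 6.456 34.723
final: 34.723 8.103

Arc 1: start y=5.350, vy=19.140 → t=4.164, apex=24.022, x_land=14.991, impact vy=-21.710
  bounce: vy ← 0.72·21.710 = 15.631
Arc 2: start y=0.000, vy=15.631 → t=3.187, apex=12.453, x_land=26.463, impact vy=-15.631
  bounce: vy ← 0.72·15.631 = 11.254
Arc 3: start y=0.000, vy=11.254 → t=2.294, apex=6.456, x_land=34.723, impact vy=-11.254
  bounce: vy ← 0.72·11.254 = 8.103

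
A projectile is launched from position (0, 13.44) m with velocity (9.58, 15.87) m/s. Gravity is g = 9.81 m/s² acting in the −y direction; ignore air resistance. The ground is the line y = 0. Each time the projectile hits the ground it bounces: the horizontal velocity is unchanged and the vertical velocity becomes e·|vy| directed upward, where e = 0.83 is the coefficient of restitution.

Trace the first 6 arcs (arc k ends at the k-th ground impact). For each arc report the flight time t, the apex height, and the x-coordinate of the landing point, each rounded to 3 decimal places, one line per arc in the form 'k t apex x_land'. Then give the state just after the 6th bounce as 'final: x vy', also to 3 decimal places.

Arc 1: start y=13.440, vy=15.870 → t=3.932, apex=26.277, x_land=37.671, impact vy=-22.706
  bounce: vy ← 0.83·22.706 = 18.846
Arc 2: start y=0.000, vy=18.846 → t=3.842, apex=18.102, x_land=74.479, impact vy=-18.846
  bounce: vy ← 0.83·18.846 = 15.642
Arc 3: start y=0.000, vy=15.642 → t=3.189, apex=12.471, x_land=105.030, impact vy=-15.642
  bounce: vy ← 0.83·15.642 = 12.983
Arc 4: start y=0.000, vy=12.983 → t=2.647, apex=8.591, x_land=130.386, impact vy=-12.983
  bounce: vy ← 0.83·12.983 = 10.776
Arc 5: start y=0.000, vy=10.776 → t=2.197, apex=5.918, x_land=151.433, impact vy=-10.776
  bounce: vy ← 0.83·10.776 = 8.944
Arc 6: start y=0.000, vy=8.944 → t=1.823, apex=4.077, x_land=168.901, impact vy=-8.944
  bounce: vy ← 0.83·8.944 = 7.423

1 3.932 26.277 37.671
2 3.842 18.102 74.479
3 3.189 12.471 105.030
4 2.647 8.591 130.386
5 2.197 5.918 151.433
6 1.823 4.077 168.901
final: 168.901 7.423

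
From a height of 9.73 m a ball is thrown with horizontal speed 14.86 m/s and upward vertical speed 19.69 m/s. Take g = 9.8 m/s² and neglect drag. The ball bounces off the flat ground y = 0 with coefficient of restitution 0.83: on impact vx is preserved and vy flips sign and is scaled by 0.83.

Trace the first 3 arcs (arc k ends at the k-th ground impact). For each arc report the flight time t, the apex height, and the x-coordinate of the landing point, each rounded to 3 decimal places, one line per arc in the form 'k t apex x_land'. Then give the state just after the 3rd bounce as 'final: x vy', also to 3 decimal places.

1 4.463 29.510 66.324
2 4.074 20.330 126.861
3 3.381 14.005 177.106
final: 177.106 13.751

Arc 1: start y=9.730, vy=19.690 → t=4.463, apex=29.510, x_land=66.324, impact vy=-24.050
  bounce: vy ← 0.83·24.050 = 19.962
Arc 2: start y=0.000, vy=19.962 → t=4.074, apex=20.330, x_land=126.861, impact vy=-19.962
  bounce: vy ← 0.83·19.962 = 16.568
Arc 3: start y=0.000, vy=16.568 → t=3.381, apex=14.005, x_land=177.106, impact vy=-16.568
  bounce: vy ← 0.83·16.568 = 13.751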